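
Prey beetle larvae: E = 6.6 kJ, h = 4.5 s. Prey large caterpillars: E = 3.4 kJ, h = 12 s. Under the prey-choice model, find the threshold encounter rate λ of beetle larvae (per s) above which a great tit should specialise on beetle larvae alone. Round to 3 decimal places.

Drop large caterpillars once their profitability E₂/h₂ falls below the rate achievable on beetle larvae alone: E₂/h₂ = λE₁/(1 + λh₁).
Solve for λ: λE₁h₂ = E₂(1 + λh₁) → λ(E₁h₂ − E₂h₁) = E₂ → λ = E₂/(E₁h₂ − E₂h₁).
λ = 3.4/(6.6×12 − 3.4×4.5) = 3.4/63.9 = 0.05321 per s.

0.053 per s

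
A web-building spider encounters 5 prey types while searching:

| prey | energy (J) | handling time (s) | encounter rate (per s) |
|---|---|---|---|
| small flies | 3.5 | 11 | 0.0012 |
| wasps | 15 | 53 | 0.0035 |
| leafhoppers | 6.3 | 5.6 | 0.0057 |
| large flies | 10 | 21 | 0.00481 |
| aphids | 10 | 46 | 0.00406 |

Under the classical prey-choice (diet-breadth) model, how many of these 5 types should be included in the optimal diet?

5

E/h in descending order: leafhoppers 1.12, large flies 0.476, small flies 0.318, wasps 0.283, aphids 0.217 J/s. The optimal diet is the largest prefix of this list for which every included type satisfies E_i/h_i > R on the types above it.
Rate on top 1: 0.0348. large flies: 0.476 > 0.0348 → include.
Rate on top 2: 0.07415. small flies: 0.318 > 0.07415 → include.
Rate on top 3: 0.07696. wasps: 0.283 > 0.07696 → include.
Rate on top 4: 0.1057. aphids: 0.217 > 0.1057 → include.
Optimal diet: leafhoppers, large flies, small flies, wasps, aphids — 5 of 5 types.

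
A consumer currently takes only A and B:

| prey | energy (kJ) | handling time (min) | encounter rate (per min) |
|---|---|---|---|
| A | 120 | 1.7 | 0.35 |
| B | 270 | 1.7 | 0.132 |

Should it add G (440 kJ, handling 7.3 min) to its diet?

On A and B alone, R = ΣλE/(1+Σλh) = 77.64/1.819 = 42.67 kJ/min.
Profitability of G: 440/7.3 = 60.27 kJ/min.
Since 60.27 > R, including G increases the long-run rate.

Yes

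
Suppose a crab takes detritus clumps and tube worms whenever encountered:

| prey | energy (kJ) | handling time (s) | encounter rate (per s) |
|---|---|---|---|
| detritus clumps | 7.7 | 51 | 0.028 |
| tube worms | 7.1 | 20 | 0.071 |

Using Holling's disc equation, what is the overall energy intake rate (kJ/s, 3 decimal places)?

R = Σλ_iE_i / (1 + Σλ_ih_i)
Numerator: 0.028×7.7 + 0.071×7.1 = 0.7197
Denominator: 1 + 0.028×51 + 0.071×20 = 3.848
R = 0.7197/3.848 = 0.187 kJ/s

0.187 kJ/s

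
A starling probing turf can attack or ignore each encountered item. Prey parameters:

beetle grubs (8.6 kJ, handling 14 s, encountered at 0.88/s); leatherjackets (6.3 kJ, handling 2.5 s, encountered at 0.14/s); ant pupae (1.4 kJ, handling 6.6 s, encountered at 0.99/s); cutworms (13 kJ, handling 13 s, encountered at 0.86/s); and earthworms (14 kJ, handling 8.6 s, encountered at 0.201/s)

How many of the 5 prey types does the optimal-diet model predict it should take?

Profitabilities (E/h, kJ/s): leatherjackets 2.52, earthworms 1.63, cutworms 1, beetle grubs 0.614, ant pupae 0.212. Add prey in this order while the next type's profitability exceeds the intake rate on those already taken.
Rate on top 1: 0.6533. earthworms: 1.63 > 0.6533 → include.
Rate on top 2: 1.201. cutworms: 1 < 1.201 → exclude; stop.
Optimal diet: leatherjackets, earthworms — 2 of 5 types.

2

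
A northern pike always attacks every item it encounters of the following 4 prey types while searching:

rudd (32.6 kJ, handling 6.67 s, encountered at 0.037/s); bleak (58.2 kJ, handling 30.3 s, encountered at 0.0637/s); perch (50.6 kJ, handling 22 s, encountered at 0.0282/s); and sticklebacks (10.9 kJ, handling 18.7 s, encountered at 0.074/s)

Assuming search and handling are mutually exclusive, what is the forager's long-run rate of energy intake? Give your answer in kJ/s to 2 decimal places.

1.38 kJ/s

R = Σλ_iE_i / (1 + Σλ_ih_i)
Numerator: 0.037×32.6 + 0.0637×58.2 + 0.0282×50.6 + 0.074×10.9 = 7.147
Denominator: 1 + 0.037×6.67 + 0.0637×30.3 + 0.0282×22 + 0.074×18.7 = 5.181
R = 7.147/5.181 = 1.379 kJ/s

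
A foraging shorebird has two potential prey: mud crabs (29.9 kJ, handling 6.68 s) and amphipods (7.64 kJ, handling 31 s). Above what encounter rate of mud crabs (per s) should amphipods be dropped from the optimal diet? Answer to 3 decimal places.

Drop amphipods once their profitability E₂/h₂ falls below the rate achievable on mud crabs alone: E₂/h₂ = λE₁/(1 + λh₁).
Solve for λ: λE₁h₂ = E₂(1 + λh₁) → λ(E₁h₂ − E₂h₁) = E₂ → λ = E₂/(E₁h₂ − E₂h₁).
λ = 7.64/(29.9×31 − 7.64×6.68) = 7.64/875.9 = 0.008723 per s.

0.009 per s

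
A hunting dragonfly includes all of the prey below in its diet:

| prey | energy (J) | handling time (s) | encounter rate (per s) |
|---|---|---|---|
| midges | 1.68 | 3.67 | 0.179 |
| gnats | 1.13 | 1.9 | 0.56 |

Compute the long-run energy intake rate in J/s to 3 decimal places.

0.343 J/s

R = Σλ_iE_i / (1 + Σλ_ih_i)
Numerator: 0.179×1.68 + 0.56×1.13 = 0.9335
Denominator: 1 + 0.179×3.67 + 0.56×1.9 = 2.721
R = 0.9335/2.721 = 0.3431 J/s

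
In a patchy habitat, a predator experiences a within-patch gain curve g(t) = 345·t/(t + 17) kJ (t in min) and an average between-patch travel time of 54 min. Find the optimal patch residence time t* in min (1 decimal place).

Optimal t* satisfies g'(t*) = g(t*)/(T + t*).
g'(t) = 345·17/(t + 17)². Setting 345·17/(t+17)² = 345t/[(t+17)(54+t)] gives 17(54+t) = t(t+17), so t² = 17×54 = 918.
t* = √918 = 30.3 min.

30.3 min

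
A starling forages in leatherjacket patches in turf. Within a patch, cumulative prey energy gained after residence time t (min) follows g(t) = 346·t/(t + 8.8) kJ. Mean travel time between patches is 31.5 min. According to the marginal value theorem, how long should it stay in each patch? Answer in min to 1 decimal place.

Optimal t* satisfies g'(t*) = g(t*)/(T + t*).
g'(t) = 346·8.8/(t + 8.8)². Setting 346·8.8/(t+8.8)² = 346t/[(t+8.8)(31.5+t)] gives 8.8(31.5+t) = t(t+8.8), so t² = 8.8×31.5 = 277.2.
t* = √277.2 = 16.65 min.

16.6 min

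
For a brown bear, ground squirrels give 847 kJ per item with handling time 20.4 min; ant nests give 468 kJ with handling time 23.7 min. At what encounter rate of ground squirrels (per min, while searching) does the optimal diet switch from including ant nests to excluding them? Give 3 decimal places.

0.044 per min

Drop ant nests once their profitability E₂/h₂ falls below the rate achievable on ground squirrels alone: E₂/h₂ = λE₁/(1 + λh₁).
Solve for λ: λE₁h₂ = E₂(1 + λh₁) → λ(E₁h₂ − E₂h₁) = E₂ → λ = E₂/(E₁h₂ − E₂h₁).
λ = 468/(847×23.7 − 468×20.4) = 468/1.053e+04 = 0.04446 per min.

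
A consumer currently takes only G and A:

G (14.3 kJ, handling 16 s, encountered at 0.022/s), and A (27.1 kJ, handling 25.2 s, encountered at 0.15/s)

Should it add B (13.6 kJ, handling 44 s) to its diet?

No

Intake rate on the current diet: R = (0.022×14.3 + 0.15×27.1) / (1 + 0.022×16 + 0.15×25.2) = 4.38/5.132 = 0.8534 kJ/s.
Profitability of B: 13.6/44 = 0.3091 kJ/s.
0.3091 < 0.8534, so adding B would lower the average — exclude it.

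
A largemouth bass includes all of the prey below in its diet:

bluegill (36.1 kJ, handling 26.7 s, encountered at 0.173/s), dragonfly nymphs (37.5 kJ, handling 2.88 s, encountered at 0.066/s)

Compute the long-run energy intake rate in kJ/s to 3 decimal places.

1.501 kJ/s

Energy encountered per unit search time: 0.173×36.1 + 0.066×37.5 = 8.72 kJ/s.
Handling time per unit search time: 0.173×26.7 + 0.066×2.88 = 4.809.
Rate = 8.72/(1 + 4.809) = 1.501 kJ/s.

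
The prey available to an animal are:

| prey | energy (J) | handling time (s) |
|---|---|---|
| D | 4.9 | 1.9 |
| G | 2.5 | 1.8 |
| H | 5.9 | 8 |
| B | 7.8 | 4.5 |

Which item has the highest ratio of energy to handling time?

Profitability E/h (J/s): D = 4.9/1.9 = 2.58, G = 2.5/1.8 = 1.39, H = 5.9/8 = 0.738, B = 7.8/4.5 = 1.73.
Ranked: D > B > G > H.

D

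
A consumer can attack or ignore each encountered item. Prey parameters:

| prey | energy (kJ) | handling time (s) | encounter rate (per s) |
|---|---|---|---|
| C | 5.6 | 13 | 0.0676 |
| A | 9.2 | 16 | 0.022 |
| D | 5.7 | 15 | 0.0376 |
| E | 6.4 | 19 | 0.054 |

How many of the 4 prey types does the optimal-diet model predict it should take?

4

Profitabilities (E/h, kJ/s): A 0.575, C 0.431, D 0.38, E 0.337. Add prey in this order while the next type's profitability exceeds the intake rate on those already taken.
Rate on top 1: 0.1497. C: 0.431 > 0.1497 → include.
Rate on top 2: 0.2604. D: 0.38 > 0.2604 → include.
Rate on top 3: 0.2846. E: 0.337 > 0.2846 → include.
Optimal diet: A, C, D, E — 4 of 4 types.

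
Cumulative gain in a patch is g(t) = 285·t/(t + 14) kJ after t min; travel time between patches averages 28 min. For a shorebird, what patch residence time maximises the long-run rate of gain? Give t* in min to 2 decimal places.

Optimal t* satisfies g'(t*) = g(t*)/(T + t*).
g'(t) = 285·14/(t + 14)². Setting 285·14/(t+14)² = 285t/[(t+14)(28+t)] gives 14(28+t) = t(t+14), so t² = 14×28 = 392.
t* = √392 = 19.8 min.

19.80 min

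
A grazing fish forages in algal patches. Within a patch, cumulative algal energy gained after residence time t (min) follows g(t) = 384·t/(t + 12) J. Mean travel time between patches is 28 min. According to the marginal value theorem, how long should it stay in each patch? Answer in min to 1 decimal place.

By the marginal value theorem, leave when the instantaneous gain rate g'(t) equals the habitat-wide average g(t)/(T + t).
g'(t) = 384·12/(t + 12)². Setting 384·12/(t+12)² = 384t/[(t+12)(28+t)] gives 12(28+t) = t(t+12), so t² = 12×28 = 336.
t* = √336 = 18.33 min.

18.3 min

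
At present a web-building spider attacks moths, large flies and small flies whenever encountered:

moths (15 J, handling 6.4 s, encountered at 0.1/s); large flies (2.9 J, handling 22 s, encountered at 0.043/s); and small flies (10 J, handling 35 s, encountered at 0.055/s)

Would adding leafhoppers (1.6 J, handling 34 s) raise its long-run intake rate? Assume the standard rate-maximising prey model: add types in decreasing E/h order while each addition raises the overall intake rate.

On moths, large flies and small flies alone, R = ΣλE/(1+Σλh) = 2.175/4.511 = 0.4821 J/s.
leafhoppers: E/h = 1.6/34 = 0.04706 J/s.
Since 0.04706 < R, time spent handling leafhoppers is better spent searching.

No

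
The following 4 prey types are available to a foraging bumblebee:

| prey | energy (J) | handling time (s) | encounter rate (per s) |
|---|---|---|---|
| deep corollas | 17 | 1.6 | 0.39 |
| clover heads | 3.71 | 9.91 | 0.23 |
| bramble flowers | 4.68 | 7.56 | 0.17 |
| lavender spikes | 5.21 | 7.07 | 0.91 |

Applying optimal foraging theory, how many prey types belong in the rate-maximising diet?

1

Rank by E/h (J/s): deep corollas 10.6, lavender spikes 0.737, bramble flowers 0.619, clover heads 0.374. Include each in turn until the next type's E/h falls below the running intake rate.
Rate on top 1: 4.083. lavender spikes: 0.737 < 4.083 → exclude; stop.
Optimal diet: deep corollas — 1 of 4 types.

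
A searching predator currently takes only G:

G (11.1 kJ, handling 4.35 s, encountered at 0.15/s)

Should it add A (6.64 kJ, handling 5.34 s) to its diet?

Yes

Current rate: (0.15×11.1)/(1 + 0.15×4.35) = 1.008 kJ/s.
Profitability of A: 6.64/5.34 = 1.243 kJ/s.
1.243 > 1.008, so adding A raises the average — include it.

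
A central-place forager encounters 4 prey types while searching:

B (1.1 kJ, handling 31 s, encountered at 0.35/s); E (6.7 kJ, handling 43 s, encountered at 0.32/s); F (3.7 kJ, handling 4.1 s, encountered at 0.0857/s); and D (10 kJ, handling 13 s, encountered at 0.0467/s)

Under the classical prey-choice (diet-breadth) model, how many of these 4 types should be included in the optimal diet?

Rank by E/h (kJ/s): F 0.902, D 0.769, E 0.156, B 0.0355. Include each in turn until the next type's E/h falls below the running intake rate.
Rate on top 1: 0.2346. D: 0.769 > 0.2346 → include.
Rate on top 2: 0.4004. E: 0.156 < 0.4004 → exclude; stop.
Optimal diet: F, D — 2 of 4 types.

2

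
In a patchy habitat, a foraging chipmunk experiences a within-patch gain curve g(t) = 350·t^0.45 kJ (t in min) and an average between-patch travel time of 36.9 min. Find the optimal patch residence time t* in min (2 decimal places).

Maximise g(t)/(T+t): set derivative to zero → g'(t)(T+t) = g(t).
g'(t) = 0.45·350·t^-0.55. Setting 0.45·350·t^-0.55 = 350·t^0.45/(36.9+t) gives 0.45(36.9+t) = t, so 0.55·t = 0.45×36.9.
t* = 0.45×36.9/0.55 = 30.19 min.

30.19 min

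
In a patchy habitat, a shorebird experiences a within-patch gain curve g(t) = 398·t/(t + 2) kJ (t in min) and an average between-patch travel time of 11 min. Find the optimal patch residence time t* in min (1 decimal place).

4.7 min

By the marginal value theorem, leave when the instantaneous gain rate g'(t) equals the habitat-wide average g(t)/(T + t).
g'(t) = 398·2/(t + 2)². Setting 398·2/(t+2)² = 398t/[(t+2)(11+t)] gives 2(11+t) = t(t+2), so t² = 2×11 = 22.
t* = √22 = 4.69 min.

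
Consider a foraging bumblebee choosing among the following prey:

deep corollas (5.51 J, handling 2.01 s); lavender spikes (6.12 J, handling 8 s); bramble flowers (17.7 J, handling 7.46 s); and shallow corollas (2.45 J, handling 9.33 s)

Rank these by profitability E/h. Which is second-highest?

Profitability E/h (J/s): deep corollas = 5.51/2.01 = 2.74, lavender spikes = 6.12/8 = 0.765, bramble flowers = 17.7/7.46 = 2.37, shallow corollas = 2.45/9.33 = 0.263.
Ranked: deep corollas > bramble flowers > lavender spikes > shallow corollas.

bramble flowers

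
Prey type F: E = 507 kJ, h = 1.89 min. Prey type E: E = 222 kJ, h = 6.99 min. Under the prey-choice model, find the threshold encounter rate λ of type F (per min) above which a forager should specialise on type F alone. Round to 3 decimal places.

0.071 per min

Drop type E once their profitability E₂/h₂ falls below the rate achievable on type F alone: E₂/h₂ = λE₁/(1 + λh₁).
Solve for λ: λE₁h₂ = E₂(1 + λh₁) → λ(E₁h₂ − E₂h₁) = E₂ → λ = E₂/(E₁h₂ − E₂h₁).
λ = 222/(507×6.99 − 222×1.89) = 222/3124 = 0.07105 per min.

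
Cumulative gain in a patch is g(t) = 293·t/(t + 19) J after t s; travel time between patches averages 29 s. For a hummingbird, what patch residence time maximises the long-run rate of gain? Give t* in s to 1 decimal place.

By the marginal value theorem, leave when the instantaneous gain rate g'(t) equals the habitat-wide average g(t)/(T + t).
g'(t) = 293·19/(t + 19)². Setting 293·19/(t+19)² = 293t/[(t+19)(29+t)] gives 19(29+t) = t(t+19), so t² = 19×29 = 551.
t* = √551 = 23.47 s.

23.5 s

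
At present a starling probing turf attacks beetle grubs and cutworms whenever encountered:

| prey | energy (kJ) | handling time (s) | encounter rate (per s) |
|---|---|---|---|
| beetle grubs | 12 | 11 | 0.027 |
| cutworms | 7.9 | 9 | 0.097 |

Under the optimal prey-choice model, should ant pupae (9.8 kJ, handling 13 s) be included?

Yes

On beetle grubs and cutworms alone, R = ΣλE/(1+Σλh) = 1.09/2.17 = 0.5024 kJ/s.
ant pupae: E/h = 9.8/13 = 0.7538 kJ/s.
Since 0.7538 > R, including ant pupae increases the long-run rate.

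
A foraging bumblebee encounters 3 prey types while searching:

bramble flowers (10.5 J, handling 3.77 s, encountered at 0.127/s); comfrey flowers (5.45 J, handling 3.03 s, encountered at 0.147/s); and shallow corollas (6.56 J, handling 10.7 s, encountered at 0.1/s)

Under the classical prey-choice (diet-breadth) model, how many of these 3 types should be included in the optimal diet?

Rank by E/h (J/s): bramble flowers 2.79, comfrey flowers 1.8, shallow corollas 0.613. Include each in turn until the next type's E/h falls below the running intake rate.
Rate on top 1: 0.9018. comfrey flowers: 1.8 > 0.9018 → include.
Rate on top 2: 1.109. shallow corollas: 0.613 < 1.109 → exclude; stop.
Optimal diet: bramble flowers, comfrey flowers — 2 of 3 types.

2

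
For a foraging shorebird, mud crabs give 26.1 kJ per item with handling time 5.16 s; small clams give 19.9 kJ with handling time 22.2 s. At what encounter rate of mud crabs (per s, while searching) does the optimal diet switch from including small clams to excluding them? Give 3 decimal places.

The zero-one rule: include small clams iff E₂/h₂ > λE₁/(1+λh₁). Equality gives the switch point.
λE₁h₂ = E₂ + λE₂h₁ ⇒ λ = E₂/(E₁h₂ − E₂h₁) = 19.9/(579.4 − 102.7) = 0.04174 per s.

0.042 per s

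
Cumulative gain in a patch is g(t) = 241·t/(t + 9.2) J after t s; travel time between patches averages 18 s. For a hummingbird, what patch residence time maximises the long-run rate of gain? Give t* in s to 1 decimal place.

Maximise g(t)/(T+t): set derivative to zero → g'(t)(T+t) = g(t).
g'(t) = 241·9.2/(t + 9.2)². Setting 241·9.2/(t+9.2)² = 241t/[(t+9.2)(18+t)] gives 9.2(18+t) = t(t+9.2), so t² = 9.2×18 = 165.6.
t* = √165.6 = 12.87 s.

12.9 s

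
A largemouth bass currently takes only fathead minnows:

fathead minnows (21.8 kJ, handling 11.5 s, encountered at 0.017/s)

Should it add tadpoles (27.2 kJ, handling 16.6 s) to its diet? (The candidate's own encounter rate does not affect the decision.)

Yes

Intake rate on the current diet: R = (0.017×21.8) / (1 + 0.017×11.5) = 0.3706/1.196 = 0.31 kJ/s.
Profitability of tadpoles: 27.2/16.6 = 1.639 kJ/s.
1.639 > 0.31, so adding tadpoles raises the average — include it.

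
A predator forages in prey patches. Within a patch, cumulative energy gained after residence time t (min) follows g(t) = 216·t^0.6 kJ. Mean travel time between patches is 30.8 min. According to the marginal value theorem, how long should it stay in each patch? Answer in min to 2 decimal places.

46.20 min

Optimal t* satisfies g'(t*) = g(t*)/(T + t*).
g'(t) = 0.6·216·t^-0.4. Setting 0.6·216·t^-0.4 = 216·t^0.6/(30.8+t) gives 0.6(30.8+t) = t, so 0.40·t = 0.6×30.8.
t* = 0.6×30.8/0.40 = 46.2 min.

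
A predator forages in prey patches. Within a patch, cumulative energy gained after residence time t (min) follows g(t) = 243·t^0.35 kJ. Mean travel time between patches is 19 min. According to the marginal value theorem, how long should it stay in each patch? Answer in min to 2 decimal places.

By the marginal value theorem, leave when the instantaneous gain rate g'(t) equals the habitat-wide average g(t)/(T + t).
g'(t) = 0.35·243·t^-0.65. Setting 0.35·243·t^-0.65 = 243·t^0.35/(19+t) gives 0.35(19+t) = t, so 0.65·t = 0.35×19.
t* = 0.35×19/0.65 = 10.23 min.

10.23 min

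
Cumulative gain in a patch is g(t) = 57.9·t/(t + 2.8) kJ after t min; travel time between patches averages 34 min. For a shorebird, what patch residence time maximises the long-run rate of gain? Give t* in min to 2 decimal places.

9.76 min

Maximise g(t)/(T+t): set derivative to zero → g'(t)(T+t) = g(t).
g'(t) = 57.9·2.8/(t + 2.8)². Setting 57.9·2.8/(t+2.8)² = 57.9t/[(t+2.8)(34+t)] gives 2.8(34+t) = t(t+2.8), so t² = 2.8×34 = 95.2.
t* = √95.2 = 9.757 min.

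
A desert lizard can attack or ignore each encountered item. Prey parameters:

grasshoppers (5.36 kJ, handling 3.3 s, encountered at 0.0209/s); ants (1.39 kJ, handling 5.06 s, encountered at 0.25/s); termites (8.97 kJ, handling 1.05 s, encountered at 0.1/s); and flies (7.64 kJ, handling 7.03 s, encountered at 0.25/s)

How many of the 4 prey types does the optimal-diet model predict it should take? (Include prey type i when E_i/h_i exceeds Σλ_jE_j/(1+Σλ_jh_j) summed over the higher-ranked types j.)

3

Rank by E/h (kJ/s): termites 8.54, grasshoppers 1.62, flies 1.09, ants 0.275. Include each in turn until the next type's E/h falls below the running intake rate.
Rate on top 1: 0.8118. grasshoppers: 1.62 > 0.8118 → include.
Rate on top 2: 0.8595. flies: 1.09 > 0.8595 → include.
Rate on top 3: 0.9958. ants: 0.275 < 0.9958 → exclude; stop.
Optimal diet: termites, grasshoppers, flies — 3 of 4 types.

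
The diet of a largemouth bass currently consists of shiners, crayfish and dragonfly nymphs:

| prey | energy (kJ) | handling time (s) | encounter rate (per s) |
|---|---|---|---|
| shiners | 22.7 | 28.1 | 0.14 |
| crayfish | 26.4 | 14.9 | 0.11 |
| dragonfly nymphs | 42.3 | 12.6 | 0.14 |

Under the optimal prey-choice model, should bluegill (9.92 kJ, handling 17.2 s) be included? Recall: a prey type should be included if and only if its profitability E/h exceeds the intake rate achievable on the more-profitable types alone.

No

Current rate: (0.14×22.7 + 0.11×26.4 + 0.14×42.3)/(1 + 0.14×28.1 + 0.11×14.9 + 0.14×12.6) = 1.44 kJ/s.
Profitability of bluegill: 9.92/17.2 = 0.5767 kJ/s.
0.5767 < 1.44, so adding bluegill would lower the average — exclude it.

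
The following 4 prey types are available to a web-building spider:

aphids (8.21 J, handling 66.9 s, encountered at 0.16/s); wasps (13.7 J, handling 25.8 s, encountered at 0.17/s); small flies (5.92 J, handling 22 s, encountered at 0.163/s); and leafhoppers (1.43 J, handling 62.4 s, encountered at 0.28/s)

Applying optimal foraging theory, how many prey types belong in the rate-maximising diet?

1

Rank by E/h (J/s): wasps 0.531, small flies 0.269, aphids 0.123, leafhoppers 0.0229. Include each in turn until the next type's E/h falls below the running intake rate.
Rate on top 1: 0.4324. small flies: 0.269 < 0.4324 → exclude; stop.
Optimal diet: wasps — 1 of 4 types.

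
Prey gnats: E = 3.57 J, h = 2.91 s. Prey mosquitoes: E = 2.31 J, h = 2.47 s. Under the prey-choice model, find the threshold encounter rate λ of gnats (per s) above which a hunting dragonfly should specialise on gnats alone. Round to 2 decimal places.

1.10 per s

Drop mosquitoes once their profitability E₂/h₂ falls below the rate achievable on gnats alone: E₂/h₂ = λE₁/(1 + λh₁).
Solve for λ: λE₁h₂ = E₂(1 + λh₁) → λ(E₁h₂ − E₂h₁) = E₂ → λ = E₂/(E₁h₂ − E₂h₁).
λ = 2.31/(3.57×2.47 − 2.31×2.91) = 2.31/2.096 = 1.102 per s.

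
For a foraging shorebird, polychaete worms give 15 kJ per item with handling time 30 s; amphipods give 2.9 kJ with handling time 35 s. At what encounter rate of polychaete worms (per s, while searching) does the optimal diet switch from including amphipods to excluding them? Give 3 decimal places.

The zero-one rule: include amphipods iff E₂/h₂ > λE₁/(1+λh₁). Equality gives the switch point.
λE₁h₂ = E₂ + λE₂h₁ ⇒ λ = E₂/(E₁h₂ − E₂h₁) = 2.9/(525 − 87) = 0.006621 per s.

0.007 per s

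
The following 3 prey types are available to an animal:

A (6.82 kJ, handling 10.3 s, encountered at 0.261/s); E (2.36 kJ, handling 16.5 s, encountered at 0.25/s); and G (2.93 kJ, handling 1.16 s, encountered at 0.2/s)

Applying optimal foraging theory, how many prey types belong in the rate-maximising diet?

2

Profitabilities (E/h, kJ/s): G 2.53, A 0.662, E 0.143. Add prey in this order while the next type's profitability exceeds the intake rate on those already taken.
Rate on top 1: 0.4756. A: 0.662 > 0.4756 → include.
Rate on top 2: 0.6035. E: 0.143 < 0.6035 → exclude; stop.
Optimal diet: G, A — 2 of 3 types.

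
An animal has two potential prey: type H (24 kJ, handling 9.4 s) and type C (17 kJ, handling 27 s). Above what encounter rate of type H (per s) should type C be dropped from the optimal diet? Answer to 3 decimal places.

0.035 per s

At the threshold, the rate on type H alone equals the profitability of type C: λ·24/(1 + λ·9.4) = 17/27 = 0.6296.
Rearranging, λ(24 − 0.6296×9.4) = 0.6296, so λ = 0.6296/18.08 = 0.03482 per s.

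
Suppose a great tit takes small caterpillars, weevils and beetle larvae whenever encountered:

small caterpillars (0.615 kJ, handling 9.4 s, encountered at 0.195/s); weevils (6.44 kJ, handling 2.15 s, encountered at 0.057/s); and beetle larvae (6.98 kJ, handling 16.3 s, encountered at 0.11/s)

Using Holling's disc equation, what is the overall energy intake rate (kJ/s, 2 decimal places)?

0.26 kJ/s

R = Σλ_iE_i / (1 + Σλ_ih_i)
Numerator: 0.195×0.615 + 0.057×6.44 + 0.11×6.98 = 1.255
Denominator: 1 + 0.195×9.4 + 0.057×2.15 + 0.11×16.3 = 4.749
R = 1.255/4.749 = 0.2643 kJ/s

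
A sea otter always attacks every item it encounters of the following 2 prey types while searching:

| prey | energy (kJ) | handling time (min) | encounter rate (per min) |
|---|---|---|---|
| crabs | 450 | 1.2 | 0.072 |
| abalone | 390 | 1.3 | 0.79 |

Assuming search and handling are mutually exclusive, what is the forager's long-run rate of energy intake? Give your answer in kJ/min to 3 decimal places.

R = Σλ_iE_i / (1 + Σλ_ih_i)
Numerator: 0.072×450 + 0.79×390 = 340.5
Denominator: 1 + 0.072×1.2 + 0.79×1.3 = 2.113
R = 340.5/2.113 = 161.1 kJ/min

161.115 kJ/min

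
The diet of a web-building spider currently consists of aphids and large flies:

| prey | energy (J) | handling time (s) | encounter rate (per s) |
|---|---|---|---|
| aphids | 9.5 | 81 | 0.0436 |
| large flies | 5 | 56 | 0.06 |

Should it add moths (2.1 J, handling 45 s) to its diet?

No

On aphids and large flies alone, R = ΣλE/(1+Σλh) = 0.7142/7.892 = 0.0905 J/s.
Profitability of moths: 2.1/45 = 0.04667 J/s.
Since 0.04667 < R, time spent handling moths is better spent searching.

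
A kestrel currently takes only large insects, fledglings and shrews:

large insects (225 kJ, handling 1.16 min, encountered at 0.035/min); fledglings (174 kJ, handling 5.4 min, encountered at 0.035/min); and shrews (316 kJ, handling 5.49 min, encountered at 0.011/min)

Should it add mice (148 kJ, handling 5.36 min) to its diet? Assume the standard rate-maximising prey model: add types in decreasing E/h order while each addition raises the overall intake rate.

Intake rate on the current diet: R = (0.035×225 + 0.035×174 + 0.011×316) / (1 + 0.035×1.16 + 0.035×5.4 + 0.011×5.49) = 17.44/1.29 = 13.52 kJ/min.
Profitability of mice: 148/5.36 = 27.61 kJ/min.
27.61 > 13.52, so adding mice raises the average — include it.

Yes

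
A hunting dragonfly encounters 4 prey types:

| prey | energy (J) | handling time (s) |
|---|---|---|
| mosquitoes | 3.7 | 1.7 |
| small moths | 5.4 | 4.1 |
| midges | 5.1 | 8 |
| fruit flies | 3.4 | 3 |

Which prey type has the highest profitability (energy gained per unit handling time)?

mosquitoes

Profitability E/h (J/s): mosquitoes = 3.7/1.7 = 2.18, small moths = 5.4/4.1 = 1.32, midges = 5.1/8 = 0.637, fruit flies = 3.4/3 = 1.13.
Ranked: mosquitoes > small moths > fruit flies > midges.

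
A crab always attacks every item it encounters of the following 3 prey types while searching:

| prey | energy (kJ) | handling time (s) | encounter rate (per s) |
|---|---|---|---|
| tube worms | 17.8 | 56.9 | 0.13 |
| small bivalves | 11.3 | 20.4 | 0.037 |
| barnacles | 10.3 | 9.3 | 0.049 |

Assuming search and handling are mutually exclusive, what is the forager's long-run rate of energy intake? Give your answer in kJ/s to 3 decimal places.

R = Σλ_iE_i / (1 + Σλ_ih_i)
Numerator: 0.13×17.8 + 0.037×11.3 + 0.049×10.3 = 3.237
Denominator: 1 + 0.13×56.9 + 0.037×20.4 + 0.049×9.3 = 9.607
R = 3.237/9.607 = 0.3369 kJ/s

0.337 kJ/s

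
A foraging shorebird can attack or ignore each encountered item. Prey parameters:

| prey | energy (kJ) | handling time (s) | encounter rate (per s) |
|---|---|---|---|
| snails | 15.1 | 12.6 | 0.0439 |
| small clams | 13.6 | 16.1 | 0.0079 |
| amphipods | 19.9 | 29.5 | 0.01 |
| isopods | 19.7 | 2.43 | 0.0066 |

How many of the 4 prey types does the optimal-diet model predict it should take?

4

Profitabilities (E/h, kJ/s): isopods 8.11, snails 1.2, small clams 0.845, amphipods 0.675. Add prey in this order while the next type's profitability exceeds the intake rate on those already taken.
Rate on top 1: 0.128. snails: 1.2 > 0.128 → include.
Rate on top 2: 0.5053. small clams: 0.845 > 0.5053 → include.
Rate on top 3: 0.5308. amphipods: 0.675 > 0.5308 → include.
Optimal diet: isopods, snails, small clams, amphipods — 4 of 4 types.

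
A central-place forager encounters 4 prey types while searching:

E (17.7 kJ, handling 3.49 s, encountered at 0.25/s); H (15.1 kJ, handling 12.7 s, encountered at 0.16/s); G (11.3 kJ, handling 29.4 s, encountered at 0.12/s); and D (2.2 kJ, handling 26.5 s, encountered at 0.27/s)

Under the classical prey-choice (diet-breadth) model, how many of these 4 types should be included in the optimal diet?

1

E/h in descending order: E 5.07, H 1.19, G 0.384, D 0.083 kJ/s. The optimal diet is the largest prefix of this list for which every included type satisfies E_i/h_i > R on the types above it.
Rate on top 1: 2.363. H: 1.19 < 2.363 → exclude; stop.
Optimal diet: E — 1 of 4 types.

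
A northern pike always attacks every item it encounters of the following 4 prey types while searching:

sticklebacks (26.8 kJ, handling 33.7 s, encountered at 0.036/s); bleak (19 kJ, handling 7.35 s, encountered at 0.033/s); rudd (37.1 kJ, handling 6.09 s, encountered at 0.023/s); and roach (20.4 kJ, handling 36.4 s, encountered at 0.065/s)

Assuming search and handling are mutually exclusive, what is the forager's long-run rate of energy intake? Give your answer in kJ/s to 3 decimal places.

0.760 kJ/s

Energy encountered per unit search time: 0.036×26.8 + 0.033×19 + 0.023×37.1 + 0.065×20.4 = 3.771 kJ/s.
Handling time per unit search time: 0.036×33.7 + 0.033×7.35 + 0.023×6.09 + 0.065×36.4 = 3.962.
Rate = 3.771/(1 + 3.962) = 0.76 kJ/s.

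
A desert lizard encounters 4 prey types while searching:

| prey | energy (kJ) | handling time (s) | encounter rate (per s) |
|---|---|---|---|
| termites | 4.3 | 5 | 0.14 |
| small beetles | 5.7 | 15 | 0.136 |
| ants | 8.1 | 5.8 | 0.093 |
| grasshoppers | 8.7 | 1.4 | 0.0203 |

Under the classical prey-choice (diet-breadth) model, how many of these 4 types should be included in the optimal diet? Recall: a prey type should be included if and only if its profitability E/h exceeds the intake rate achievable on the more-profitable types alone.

3

Rank by E/h (kJ/s): grasshoppers 6.21, ants 1.4, termites 0.86, small beetles 0.38. Include each in turn until the next type's E/h falls below the running intake rate.
Rate on top 1: 0.1717. ants: 1.4 > 0.1717 → include.
Rate on top 2: 0.5931. termites: 0.86 > 0.5931 → include.
Rate on top 3: 0.6755. small beetles: 0.38 < 0.6755 → exclude; stop.
Optimal diet: grasshoppers, ants, termites — 3 of 4 types.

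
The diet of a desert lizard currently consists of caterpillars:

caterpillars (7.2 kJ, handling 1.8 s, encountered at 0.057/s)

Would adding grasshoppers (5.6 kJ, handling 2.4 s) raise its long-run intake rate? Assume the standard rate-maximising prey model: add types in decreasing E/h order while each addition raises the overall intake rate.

Yes

Intake rate on the current diet: R = (0.057×7.2) / (1 + 0.057×1.8) = 0.4104/1.103 = 0.3722 kJ/s.
grasshoppers: E/h = 5.6/2.4 = 2.333 kJ/s.
Since 2.333 > R, including grasshoppers increases the long-run rate.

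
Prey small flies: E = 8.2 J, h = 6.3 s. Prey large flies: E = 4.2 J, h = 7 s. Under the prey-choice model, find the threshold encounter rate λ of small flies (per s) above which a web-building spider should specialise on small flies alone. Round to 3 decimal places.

0.136 per s

The zero-one rule: include large flies iff E₂/h₂ > λE₁/(1+λh₁). Equality gives the switch point.
λE₁h₂ = E₂ + λE₂h₁ ⇒ λ = E₂/(E₁h₂ − E₂h₁) = 4.2/(57.4 − 26.46) = 0.1357 per s.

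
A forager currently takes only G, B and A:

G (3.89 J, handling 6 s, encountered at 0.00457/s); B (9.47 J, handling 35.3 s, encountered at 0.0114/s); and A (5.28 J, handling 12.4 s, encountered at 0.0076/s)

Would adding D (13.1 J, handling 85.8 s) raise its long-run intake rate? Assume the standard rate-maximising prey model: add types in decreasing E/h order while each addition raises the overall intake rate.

Intake rate on the current diet: R = (0.00457×3.89 + 0.0114×9.47 + 0.0076×5.28) / (1 + 0.00457×6 + 0.0114×35.3 + 0.0076×12.4) = 0.1659/1.524 = 0.1088 J/s.
Profitability of D: 13.1/85.8 = 0.1527 J/s.
0.1527 > 0.1088, so adding D raises the average — include it.

Yes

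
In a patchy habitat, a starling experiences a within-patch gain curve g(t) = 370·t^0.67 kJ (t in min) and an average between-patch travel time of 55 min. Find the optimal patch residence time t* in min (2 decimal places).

111.67 min

By the marginal value theorem, leave when the instantaneous gain rate g'(t) equals the habitat-wide average g(t)/(T + t).
g'(t) = 0.67·370·t^-0.33. Setting 0.67·370·t^-0.33 = 370·t^0.67/(55+t) gives 0.67(55+t) = t, so 0.33·t = 0.67×55.
t* = 0.67×55/0.33 = 111.7 min.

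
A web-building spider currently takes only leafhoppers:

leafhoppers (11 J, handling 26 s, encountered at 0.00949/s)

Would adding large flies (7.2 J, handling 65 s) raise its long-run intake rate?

Current rate: (0.00949×11)/(1 + 0.00949×26) = 0.08373 J/s.
Profitability of large flies: 7.2/65 = 0.1108 J/s.
0.1108 > 0.08373, so adding large flies raises the average — include it.

Yes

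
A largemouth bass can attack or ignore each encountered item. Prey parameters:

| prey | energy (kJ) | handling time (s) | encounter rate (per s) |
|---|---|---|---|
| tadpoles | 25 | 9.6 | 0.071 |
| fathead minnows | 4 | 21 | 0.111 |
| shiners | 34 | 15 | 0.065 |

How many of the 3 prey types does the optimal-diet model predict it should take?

Profitabilities (E/h, kJ/s): tadpoles 2.6, shiners 2.27, fathead minnows 0.19. Add prey in this order while the next type's profitability exceeds the intake rate on those already taken.
Rate on top 1: 1.056. shiners: 2.27 > 1.056 → include.
Rate on top 2: 1.5. fathead minnows: 0.19 < 1.5 → exclude; stop.
Optimal diet: tadpoles, shiners — 2 of 3 types.

2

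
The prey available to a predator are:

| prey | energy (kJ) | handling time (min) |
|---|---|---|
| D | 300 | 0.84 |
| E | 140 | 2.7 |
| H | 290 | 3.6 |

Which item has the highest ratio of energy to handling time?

D

In descending order of E/h:
D: 300/0.84 = 357 kJ/min
H: 290/3.6 = 80.6 kJ/min
E: 140/2.7 = 51.9 kJ/min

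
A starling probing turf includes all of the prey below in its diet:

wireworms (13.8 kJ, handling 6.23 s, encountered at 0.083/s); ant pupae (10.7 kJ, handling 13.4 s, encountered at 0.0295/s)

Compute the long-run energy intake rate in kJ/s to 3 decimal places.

0.764 kJ/s

R = Σλ_iE_i / (1 + Σλ_ih_i)
Numerator: 0.083×13.8 + 0.0295×10.7 = 1.461
Denominator: 1 + 0.083×6.23 + 0.0295×13.4 = 1.912
R = 1.461/1.912 = 0.764 kJ/s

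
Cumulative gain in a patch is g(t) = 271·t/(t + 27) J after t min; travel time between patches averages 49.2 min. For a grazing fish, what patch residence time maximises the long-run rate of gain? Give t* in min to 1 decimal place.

36.4 min

Maximise g(t)/(T+t): set derivative to zero → g'(t)(T+t) = g(t).
g'(t) = 271·27/(t + 27)². Setting 271·27/(t+27)² = 271t/[(t+27)(49.2+t)] gives 27(49.2+t) = t(t+27), so t² = 27×49.2 = 1328.
t* = √1328 = 36.45 min.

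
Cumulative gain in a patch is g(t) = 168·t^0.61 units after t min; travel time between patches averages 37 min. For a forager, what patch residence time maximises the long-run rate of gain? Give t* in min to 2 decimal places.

57.87 min

By the marginal value theorem, leave when the instantaneous gain rate g'(t) equals the habitat-wide average g(t)/(T + t).
g'(t) = 0.61·168·t^-0.39. Setting 0.61·168·t^-0.39 = 168·t^0.61/(37+t) gives 0.61(37+t) = t, so 0.39·t = 0.61×37.
t* = 0.61×37/0.39 = 57.87 min.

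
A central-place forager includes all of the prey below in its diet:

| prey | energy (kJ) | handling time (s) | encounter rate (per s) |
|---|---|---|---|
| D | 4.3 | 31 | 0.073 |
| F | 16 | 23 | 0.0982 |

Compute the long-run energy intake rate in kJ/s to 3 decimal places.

0.341 kJ/s

Energy encountered per unit search time: 0.073×4.3 + 0.0982×16 = 1.885 kJ/s.
Handling time per unit search time: 0.073×31 + 0.0982×23 = 4.522.
Rate = 1.885/(1 + 4.522) = 0.3414 kJ/s.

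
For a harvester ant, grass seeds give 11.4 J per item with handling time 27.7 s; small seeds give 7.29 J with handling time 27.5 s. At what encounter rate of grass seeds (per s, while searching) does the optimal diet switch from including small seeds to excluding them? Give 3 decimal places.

0.065 per s

Drop small seeds once their profitability E₂/h₂ falls below the rate achievable on grass seeds alone: E₂/h₂ = λE₁/(1 + λh₁).
Solve for λ: λE₁h₂ = E₂(1 + λh₁) → λ(E₁h₂ − E₂h₁) = E₂ → λ = E₂/(E₁h₂ − E₂h₁).
λ = 7.29/(11.4×27.5 − 7.29×27.7) = 7.29/111.6 = 0.06534 per s.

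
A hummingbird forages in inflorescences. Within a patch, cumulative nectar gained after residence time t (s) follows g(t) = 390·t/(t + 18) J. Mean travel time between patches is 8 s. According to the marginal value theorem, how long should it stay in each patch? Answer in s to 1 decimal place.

12.0 s

Maximise g(t)/(T+t): set derivative to zero → g'(t)(T+t) = g(t).
g'(t) = 390·18/(t + 18)². Setting 390·18/(t+18)² = 390t/[(t+18)(8+t)] gives 18(8+t) = t(t+18), so t² = 18×8 = 144.
t* = √144 = 12 s.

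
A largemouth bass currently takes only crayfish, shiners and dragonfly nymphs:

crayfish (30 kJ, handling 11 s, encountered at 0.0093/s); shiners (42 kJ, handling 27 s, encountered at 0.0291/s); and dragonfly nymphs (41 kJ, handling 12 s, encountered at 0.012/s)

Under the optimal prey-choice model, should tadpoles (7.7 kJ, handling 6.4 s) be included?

Yes

Current rate: (0.0093×30 + 0.0291×42 + 0.012×41)/(1 + 0.0093×11 + 0.0291×27 + 0.012×12) = 0.9809 kJ/s.
tadpoles: E/h = 7.7/6.4 = 1.203 kJ/s.
Since 1.203 > R, including tadpoles increases the long-run rate.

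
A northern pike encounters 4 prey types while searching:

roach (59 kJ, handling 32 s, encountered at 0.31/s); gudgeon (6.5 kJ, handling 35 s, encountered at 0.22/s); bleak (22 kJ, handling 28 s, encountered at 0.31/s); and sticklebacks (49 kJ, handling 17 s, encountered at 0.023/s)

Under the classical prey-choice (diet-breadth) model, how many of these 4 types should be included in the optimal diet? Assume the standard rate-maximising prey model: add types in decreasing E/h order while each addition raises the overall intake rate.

2

E/h in descending order: sticklebacks 2.88, roach 1.84, bleak 0.786, gudgeon 0.186 kJ/s. The optimal diet is the largest prefix of this list for which every included type satisfies E_i/h_i > R on the types above it.
Rate on top 1: 0.8102. roach: 1.84 > 0.8102 → include.
Rate on top 2: 1.717. bleak: 0.786 < 1.717 → exclude; stop.
Optimal diet: sticklebacks, roach — 2 of 4 types.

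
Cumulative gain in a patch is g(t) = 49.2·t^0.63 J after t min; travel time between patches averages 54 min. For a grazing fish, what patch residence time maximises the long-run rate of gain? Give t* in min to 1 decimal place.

By the marginal value theorem, leave when the instantaneous gain rate g'(t) equals the habitat-wide average g(t)/(T + t).
g'(t) = 0.63·49.2·t^-0.37. Setting 0.63·49.2·t^-0.37 = 49.2·t^0.63/(54+t) gives 0.63(54+t) = t, so 0.37·t = 0.63×54.
t* = 0.63×54/0.37 = 91.95 min.

91.9 min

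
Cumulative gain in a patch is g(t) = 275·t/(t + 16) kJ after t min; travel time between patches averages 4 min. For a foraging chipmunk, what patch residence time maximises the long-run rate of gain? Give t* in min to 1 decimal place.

By the marginal value theorem, leave when the instantaneous gain rate g'(t) equals the habitat-wide average g(t)/(T + t).
g'(t) = 275·16/(t + 16)². Setting 275·16/(t+16)² = 275t/[(t+16)(4+t)] gives 16(4+t) = t(t+16), so t² = 16×4 = 64.
t* = √64 = 8 min.

8.0 min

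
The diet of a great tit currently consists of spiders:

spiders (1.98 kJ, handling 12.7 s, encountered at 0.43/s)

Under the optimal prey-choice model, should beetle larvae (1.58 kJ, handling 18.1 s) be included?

Intake rate on the current diet: R = (0.43×1.98) / (1 + 0.43×12.7) = 0.8514/6.461 = 0.1318 kJ/s.
Profitability of beetle larvae: 1.58/18.1 = 0.08729 kJ/s.
Since 0.08729 < R, time spent handling beetle larvae is better spent searching.

No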